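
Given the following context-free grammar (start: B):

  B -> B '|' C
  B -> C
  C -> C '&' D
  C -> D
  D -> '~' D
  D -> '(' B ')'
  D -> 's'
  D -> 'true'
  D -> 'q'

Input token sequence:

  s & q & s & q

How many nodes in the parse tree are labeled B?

[B [C [C [C [C [D s]] & [D q]] & [D s]] & [D q]]]

1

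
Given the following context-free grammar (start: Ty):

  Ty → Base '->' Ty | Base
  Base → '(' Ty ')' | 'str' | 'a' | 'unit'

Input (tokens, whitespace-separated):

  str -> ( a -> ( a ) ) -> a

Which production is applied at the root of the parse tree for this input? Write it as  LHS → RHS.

Ty → Base '->' Ty

[Ty [Base str] -> [Ty [Base ( [Ty [Base a] -> [Ty [Base ( [Ty [Base a]] )]]] )] -> [Ty [Base a]]]]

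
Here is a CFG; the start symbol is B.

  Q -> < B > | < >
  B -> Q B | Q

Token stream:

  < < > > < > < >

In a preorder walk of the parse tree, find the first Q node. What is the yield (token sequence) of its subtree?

< < > >

[B [Q < [B [Q < >]] >] [B [Q < >] [B [Q < >]]]]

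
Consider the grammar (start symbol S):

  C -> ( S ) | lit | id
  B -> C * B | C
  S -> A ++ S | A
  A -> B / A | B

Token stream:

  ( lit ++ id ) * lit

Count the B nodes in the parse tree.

[S [A [B [C ( [S [A [B [C lit]]] ++ [S [A [B [C id]]]]] )] * [B [C lit]]]]]

4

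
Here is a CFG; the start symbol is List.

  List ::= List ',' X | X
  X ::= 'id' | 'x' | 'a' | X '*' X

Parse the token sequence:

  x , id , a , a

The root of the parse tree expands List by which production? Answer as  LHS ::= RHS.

[List [List [List [List [X x]] , [X id]] , [X a]] , [X a]]

List ::= List ',' X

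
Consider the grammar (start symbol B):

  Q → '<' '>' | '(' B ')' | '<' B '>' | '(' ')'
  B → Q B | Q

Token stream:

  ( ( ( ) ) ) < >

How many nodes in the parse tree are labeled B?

4

[B [Q ( [B [Q ( [B [Q ( )]] )]] )] [B [Q < >]]]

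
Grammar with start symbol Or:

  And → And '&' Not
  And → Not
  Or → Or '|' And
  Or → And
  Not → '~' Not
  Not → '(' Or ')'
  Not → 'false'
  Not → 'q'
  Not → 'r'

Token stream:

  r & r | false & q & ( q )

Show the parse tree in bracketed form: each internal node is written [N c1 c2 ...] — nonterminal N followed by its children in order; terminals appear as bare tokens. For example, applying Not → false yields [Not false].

Or
Or | And
And | And
And & Not | And
Not & Not | And
r & Not | And
r & r | And
r & r | And & Not
r & r | And & Not & Not
r & r | Not & Not & Not
r & r | false & Not & Not
r & r | false & q & Not
r & r | false & q & ( Or )
r & r | false & q & ( And )
r & r | false & q & ( Not )
r & r | false & q & ( q )

[Or [Or [And [And [Not r]] & [Not r]]] | [And [And [And [Not false]] & [Not q]] & [Not ( [Or [And [Not q]]] )]]]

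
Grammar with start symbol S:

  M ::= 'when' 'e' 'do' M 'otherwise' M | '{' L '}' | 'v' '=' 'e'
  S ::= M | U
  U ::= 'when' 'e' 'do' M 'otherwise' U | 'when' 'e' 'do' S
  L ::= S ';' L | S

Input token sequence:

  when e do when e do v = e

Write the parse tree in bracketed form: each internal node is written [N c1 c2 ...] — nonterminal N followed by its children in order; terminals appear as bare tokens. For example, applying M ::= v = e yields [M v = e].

S
U
when e do S
when e do U
when e do when e do S
when e do when e do M
when e do when e do v = e

[S [U when e do [S [U when e do [S [M v = e]]]]]]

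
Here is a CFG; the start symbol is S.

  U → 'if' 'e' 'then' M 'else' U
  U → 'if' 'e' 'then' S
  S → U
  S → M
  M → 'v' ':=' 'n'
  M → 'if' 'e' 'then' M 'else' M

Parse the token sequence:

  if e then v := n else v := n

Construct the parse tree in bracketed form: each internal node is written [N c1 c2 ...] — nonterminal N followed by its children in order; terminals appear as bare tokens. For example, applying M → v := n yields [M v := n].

S
M
if e then M else M
if e then v := n else M
if e then v := n else v := n

[S [M if e then [M v := n] else [M v := n]]]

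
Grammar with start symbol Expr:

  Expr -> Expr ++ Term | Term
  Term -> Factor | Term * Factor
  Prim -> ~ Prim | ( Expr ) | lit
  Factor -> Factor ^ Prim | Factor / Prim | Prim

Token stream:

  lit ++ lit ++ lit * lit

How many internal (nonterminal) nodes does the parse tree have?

[Expr [Expr [Expr [Term [Factor [Prim lit]]]] ++ [Term [Factor [Prim lit]]]] ++ [Term [Term [Factor [Prim lit]]] * [Factor [Prim lit]]]]

15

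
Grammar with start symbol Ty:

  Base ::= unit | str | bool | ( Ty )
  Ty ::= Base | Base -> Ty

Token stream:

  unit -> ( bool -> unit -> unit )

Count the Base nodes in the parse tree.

5

[Ty [Base unit] -> [Ty [Base ( [Ty [Base bool] -> [Ty [Base unit] -> [Ty [Base unit]]]] )]]]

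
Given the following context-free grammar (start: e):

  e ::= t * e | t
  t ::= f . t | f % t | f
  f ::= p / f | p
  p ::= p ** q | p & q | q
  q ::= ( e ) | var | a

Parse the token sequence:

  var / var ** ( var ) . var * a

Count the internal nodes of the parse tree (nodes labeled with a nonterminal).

[e [t [f [p [q var]] / [f [p [p [q var]] ** [q ( [e [t [f [p [q var]]]]] )]]]] . [t [f [p [q var]]]]] * [e [t [f [p [q a]]]]]]

24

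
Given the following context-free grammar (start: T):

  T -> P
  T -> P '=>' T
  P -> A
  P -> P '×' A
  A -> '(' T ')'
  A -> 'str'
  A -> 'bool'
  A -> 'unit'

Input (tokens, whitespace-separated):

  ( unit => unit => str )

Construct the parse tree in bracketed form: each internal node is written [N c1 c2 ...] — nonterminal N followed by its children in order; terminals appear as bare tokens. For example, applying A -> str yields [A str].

[T [P [A ( [T [P [A unit]] => [T [P [A unit]] => [T [P [A str]]]]] )]]]

T
P
A
( T )
( P => T )
( A => T )
( unit => T )
( unit => P => T )
( unit => A => T )
( unit => unit => T )
( unit => unit => P )
( unit => unit => A )
( unit => unit => str )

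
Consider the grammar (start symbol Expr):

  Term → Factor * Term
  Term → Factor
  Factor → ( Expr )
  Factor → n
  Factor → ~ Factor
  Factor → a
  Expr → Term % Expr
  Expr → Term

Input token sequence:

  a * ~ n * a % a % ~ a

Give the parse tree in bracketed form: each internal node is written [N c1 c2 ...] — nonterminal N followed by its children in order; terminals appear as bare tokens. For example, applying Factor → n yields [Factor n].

Expr
Term % Expr
Factor * Term % Expr
a * Term % Expr
a * Factor * Term % Expr
a * ~ Factor * Term % Expr
a * ~ n * Term % Expr
a * ~ n * Factor % Expr
a * ~ n * a % Expr
a * ~ n * a % Term % Expr
a * ~ n * a % Factor % Expr
a * ~ n * a % a % Expr
a * ~ n * a % a % Term
a * ~ n * a % a % Factor
a * ~ n * a % a % ~ Factor
a * ~ n * a % a % ~ a

[Expr [Term [Factor a] * [Term [Factor ~ [Factor n]] * [Term [Factor a]]]] % [Expr [Term [Factor a]] % [Expr [Term [Factor ~ [Factor a]]]]]]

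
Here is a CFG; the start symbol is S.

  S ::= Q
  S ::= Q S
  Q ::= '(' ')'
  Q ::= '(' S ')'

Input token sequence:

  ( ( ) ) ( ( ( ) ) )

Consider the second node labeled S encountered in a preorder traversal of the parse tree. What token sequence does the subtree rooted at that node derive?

( )

[S [Q ( [S [Q ( )]] )] [S [Q ( [S [Q ( [S [Q ( )]] )]] )]]]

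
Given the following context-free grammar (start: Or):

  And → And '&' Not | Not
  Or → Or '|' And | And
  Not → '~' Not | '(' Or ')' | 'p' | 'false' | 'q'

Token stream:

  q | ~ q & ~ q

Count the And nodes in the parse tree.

[Or [Or [And [Not q]]] | [And [And [Not ~ [Not q]]] & [Not ~ [Not q]]]]

3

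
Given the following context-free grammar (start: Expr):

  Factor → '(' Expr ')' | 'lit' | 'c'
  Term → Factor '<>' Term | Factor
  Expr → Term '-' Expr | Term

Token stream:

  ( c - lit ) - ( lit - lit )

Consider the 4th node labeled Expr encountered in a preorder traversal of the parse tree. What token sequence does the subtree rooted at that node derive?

( lit - lit )

[Expr [Term [Factor ( [Expr [Term [Factor c]] - [Expr [Term [Factor lit]]]] )]] - [Expr [Term [Factor ( [Expr [Term [Factor lit]] - [Expr [Term [Factor lit]]]] )]]]]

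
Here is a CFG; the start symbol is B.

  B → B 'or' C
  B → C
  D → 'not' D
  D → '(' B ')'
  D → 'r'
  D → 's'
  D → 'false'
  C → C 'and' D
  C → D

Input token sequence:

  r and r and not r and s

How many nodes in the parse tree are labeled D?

[B [C [C [C [C [D r]] and [D r]] and [D not [D r]]] and [D s]]]

5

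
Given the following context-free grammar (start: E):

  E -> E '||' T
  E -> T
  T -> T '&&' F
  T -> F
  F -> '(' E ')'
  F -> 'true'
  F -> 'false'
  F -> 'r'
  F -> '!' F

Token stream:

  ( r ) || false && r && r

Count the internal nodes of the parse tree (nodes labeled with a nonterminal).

[E [E [T [F ( [E [T [F r]]] )]]] || [T [T [T [F false]] && [F r]] && [F r]]]

13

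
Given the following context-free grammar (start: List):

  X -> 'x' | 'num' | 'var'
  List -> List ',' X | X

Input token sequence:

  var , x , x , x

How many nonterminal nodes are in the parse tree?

8

[List [List [List [List [X var]] , [X x]] , [X x]] , [X x]]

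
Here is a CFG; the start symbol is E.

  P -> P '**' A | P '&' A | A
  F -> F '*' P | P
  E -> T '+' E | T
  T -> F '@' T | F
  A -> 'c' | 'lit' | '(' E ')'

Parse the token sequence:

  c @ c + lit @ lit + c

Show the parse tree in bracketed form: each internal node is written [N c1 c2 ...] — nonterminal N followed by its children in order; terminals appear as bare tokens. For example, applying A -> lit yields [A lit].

[E [T [F [P [A c]]] @ [T [F [P [A c]]]]] + [E [T [F [P [A lit]]] @ [T [F [P [A lit]]]]] + [E [T [F [P [A c]]]]]]]

E
T + E
F @ T + E
P @ T + E
A @ T + E
c @ T + E
c @ F + E
c @ P + E
c @ A + E
c @ c + E
c @ c + T + E
c @ c + F @ T + E
c @ c + P @ T + E
c @ c + A @ T + E
c @ c + lit @ T + E
c @ c + lit @ F + E
c @ c + lit @ P + E
c @ c + lit @ A + E
c @ c + lit @ lit + E
c @ c + lit @ lit + T
c @ c + lit @ lit + F
c @ c + lit @ lit + P
c @ c + lit @ lit + A
c @ c + lit @ lit + c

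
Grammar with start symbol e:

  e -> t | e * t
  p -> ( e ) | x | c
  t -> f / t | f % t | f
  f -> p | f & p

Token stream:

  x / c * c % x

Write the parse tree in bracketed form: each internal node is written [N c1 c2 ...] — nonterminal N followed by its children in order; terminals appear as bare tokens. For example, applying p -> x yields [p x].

e
e * t
t * t
f / t * t
p / t * t
x / t * t
x / f * t
x / p * t
x / c * t
x / c * f % t
x / c * p % t
x / c * c % t
x / c * c % f
x / c * c % p
x / c * c % x

[e [e [t [f [p x]] / [t [f [p c]]]]] * [t [f [p c]] % [t [f [p x]]]]]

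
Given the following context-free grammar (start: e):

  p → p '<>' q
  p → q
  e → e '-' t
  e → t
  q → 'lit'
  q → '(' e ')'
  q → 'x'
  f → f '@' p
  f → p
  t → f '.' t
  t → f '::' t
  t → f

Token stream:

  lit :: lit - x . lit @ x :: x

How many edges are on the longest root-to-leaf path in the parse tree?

7

[e [e [t [f [p [q lit]]] :: [t [f [p [q lit]]]]]] - [t [f [p [q x]]] . [t [f [f [p [q lit]]] @ [p [q x]]] :: [t [f [p [q x]]]]]]]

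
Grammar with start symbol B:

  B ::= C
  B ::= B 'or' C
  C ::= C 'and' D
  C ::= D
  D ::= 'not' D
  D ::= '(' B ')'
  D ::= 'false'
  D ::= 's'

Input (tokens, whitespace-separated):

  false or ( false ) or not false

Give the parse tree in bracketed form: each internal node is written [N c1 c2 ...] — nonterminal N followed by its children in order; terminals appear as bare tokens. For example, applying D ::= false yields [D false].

B
B or C
B or C or C
C or C or C
D or C or C
false or C or C
false or D or C
false or ( B ) or C
false or ( C ) or C
false or ( D ) or C
false or ( false ) or C
false or ( false ) or D
false or ( false ) or not D
false or ( false ) or not false

[B [B [B [C [D false]]] or [C [D ( [B [C [D false]]] )]]] or [C [D not [D false]]]]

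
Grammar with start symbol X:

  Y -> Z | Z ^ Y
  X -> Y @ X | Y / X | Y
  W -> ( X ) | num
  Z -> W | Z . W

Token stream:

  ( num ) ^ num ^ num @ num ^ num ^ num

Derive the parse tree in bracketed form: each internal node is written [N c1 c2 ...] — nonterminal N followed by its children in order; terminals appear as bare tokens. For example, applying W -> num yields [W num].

[X [Y [Z [W ( [X [Y [Z [W num]]]] )]] ^ [Y [Z [W num]] ^ [Y [Z [W num]]]]] @ [X [Y [Z [W num]] ^ [Y [Z [W num]] ^ [Y [Z [W num]]]]]]]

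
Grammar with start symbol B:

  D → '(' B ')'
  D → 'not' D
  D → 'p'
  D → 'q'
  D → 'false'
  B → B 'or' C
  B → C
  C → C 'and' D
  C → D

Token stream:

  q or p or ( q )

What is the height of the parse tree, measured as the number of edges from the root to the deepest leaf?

6

[B [B [B [C [D q]]] or [C [D p]]] or [C [D ( [B [C [D q]]] )]]]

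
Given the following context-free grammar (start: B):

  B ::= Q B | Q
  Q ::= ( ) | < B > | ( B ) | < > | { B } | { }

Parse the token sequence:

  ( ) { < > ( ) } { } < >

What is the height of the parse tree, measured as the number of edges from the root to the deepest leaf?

6

[B [Q ( )] [B [Q { [B [Q < >] [B [Q ( )]]] }] [B [Q { }] [B [Q < >]]]]]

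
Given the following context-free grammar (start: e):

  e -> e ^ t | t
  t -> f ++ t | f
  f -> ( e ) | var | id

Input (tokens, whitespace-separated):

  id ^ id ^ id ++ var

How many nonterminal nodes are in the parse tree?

[e [e [e [t [f id]]] ^ [t [f id]]] ^ [t [f id] ++ [t [f var]]]]

11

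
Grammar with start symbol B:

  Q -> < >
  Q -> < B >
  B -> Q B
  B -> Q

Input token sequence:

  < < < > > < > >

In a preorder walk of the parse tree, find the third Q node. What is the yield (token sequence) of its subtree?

[B [Q < [B [Q < [B [Q < >]] >] [B [Q < >]]] >]]

< >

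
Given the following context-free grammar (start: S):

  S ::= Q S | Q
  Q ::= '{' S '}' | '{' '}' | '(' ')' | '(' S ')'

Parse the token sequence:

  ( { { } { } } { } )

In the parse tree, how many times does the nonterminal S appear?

5

[S [Q ( [S [Q { [S [Q { }] [S [Q { }]]] }] [S [Q { }]]] )]]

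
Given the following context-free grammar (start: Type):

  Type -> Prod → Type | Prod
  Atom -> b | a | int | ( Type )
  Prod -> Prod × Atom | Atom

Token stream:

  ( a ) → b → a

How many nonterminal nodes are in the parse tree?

[Type [Prod [Atom ( [Type [Prod [Atom a]]] )]] → [Type [Prod [Atom b]] → [Type [Prod [Atom a]]]]]

12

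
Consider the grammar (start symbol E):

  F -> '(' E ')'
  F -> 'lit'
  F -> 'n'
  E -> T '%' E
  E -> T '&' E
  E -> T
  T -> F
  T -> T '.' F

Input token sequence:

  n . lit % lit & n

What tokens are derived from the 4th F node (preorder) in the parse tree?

n

[E [T [T [F n]] . [F lit]] % [E [T [F lit]] & [E [T [F n]]]]]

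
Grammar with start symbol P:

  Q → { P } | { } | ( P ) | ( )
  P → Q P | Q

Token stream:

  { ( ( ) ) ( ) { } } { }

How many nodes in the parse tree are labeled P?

[P [Q { [P [Q ( [P [Q ( )]] )] [P [Q ( )] [P [Q { }]]]] }] [P [Q { }]]]

6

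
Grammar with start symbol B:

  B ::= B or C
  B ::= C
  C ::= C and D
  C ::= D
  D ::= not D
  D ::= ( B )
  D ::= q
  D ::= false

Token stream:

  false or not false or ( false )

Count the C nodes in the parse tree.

[B [B [B [C [D false]]] or [C [D not [D false]]]] or [C [D ( [B [C [D false]]] )]]]

4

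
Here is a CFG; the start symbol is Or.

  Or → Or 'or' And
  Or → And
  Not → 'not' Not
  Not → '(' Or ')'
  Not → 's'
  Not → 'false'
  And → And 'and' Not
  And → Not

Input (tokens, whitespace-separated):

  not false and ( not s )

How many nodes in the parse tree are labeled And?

[Or [And [And [Not not [Not false]]] and [Not ( [Or [And [Not not [Not s]]]] )]]]

3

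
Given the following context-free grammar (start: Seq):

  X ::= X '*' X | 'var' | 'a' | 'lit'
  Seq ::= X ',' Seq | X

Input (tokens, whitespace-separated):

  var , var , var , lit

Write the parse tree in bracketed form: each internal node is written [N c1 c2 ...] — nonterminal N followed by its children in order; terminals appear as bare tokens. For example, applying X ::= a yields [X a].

Seq
X , Seq
var , Seq
var , X , Seq
var , var , Seq
var , var , X , Seq
var , var , var , Seq
var , var , var , X
var , var , var , lit

[Seq [X var] , [Seq [X var] , [Seq [X var] , [Seq [X lit]]]]]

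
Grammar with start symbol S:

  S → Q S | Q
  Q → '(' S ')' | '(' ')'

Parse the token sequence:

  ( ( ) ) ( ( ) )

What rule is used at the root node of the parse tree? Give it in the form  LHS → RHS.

S → Q S

[S [Q ( [S [Q ( )]] )] [S [Q ( [S [Q ( )]] )]]]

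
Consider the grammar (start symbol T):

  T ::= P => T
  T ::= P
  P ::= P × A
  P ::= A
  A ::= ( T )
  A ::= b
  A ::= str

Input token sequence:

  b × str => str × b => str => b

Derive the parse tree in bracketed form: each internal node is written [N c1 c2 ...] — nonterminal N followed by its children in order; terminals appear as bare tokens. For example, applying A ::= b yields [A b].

T
P => T
P × A => T
A × A => T
b × A => T
b × str => T
b × str => P => T
b × str => P × A => T
b × str => A × A => T
b × str => str × A => T
b × str => str × b => T
b × str => str × b => P => T
b × str => str × b => A => T
b × str => str × b => str => T
b × str => str × b => str => P
b × str => str × b => str => A
b × str => str × b => str => b

[T [P [P [A b]] × [A str]] => [T [P [P [A str]] × [A b]] => [T [P [A str]] => [T [P [A b]]]]]]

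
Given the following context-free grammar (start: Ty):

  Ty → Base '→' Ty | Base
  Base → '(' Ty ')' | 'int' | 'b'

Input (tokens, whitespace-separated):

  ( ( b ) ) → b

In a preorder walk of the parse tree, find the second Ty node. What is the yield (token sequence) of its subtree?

[Ty [Base ( [Ty [Base ( [Ty [Base b]] )]] )] → [Ty [Base b]]]

( b )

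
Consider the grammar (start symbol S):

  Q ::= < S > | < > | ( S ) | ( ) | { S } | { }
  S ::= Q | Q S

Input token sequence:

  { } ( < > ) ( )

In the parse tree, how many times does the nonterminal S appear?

4

[S [Q { }] [S [Q ( [S [Q < >]] )] [S [Q ( )]]]]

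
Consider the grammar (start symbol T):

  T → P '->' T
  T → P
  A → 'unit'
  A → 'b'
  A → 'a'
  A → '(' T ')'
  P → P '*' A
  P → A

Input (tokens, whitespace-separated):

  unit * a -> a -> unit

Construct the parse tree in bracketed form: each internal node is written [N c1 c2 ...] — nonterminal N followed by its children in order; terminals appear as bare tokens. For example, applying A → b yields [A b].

T
P -> T
P * A -> T
A * A -> T
unit * A -> T
unit * a -> T
unit * a -> P -> T
unit * a -> A -> T
unit * a -> a -> T
unit * a -> a -> P
unit * a -> a -> A
unit * a -> a -> unit

[T [P [P [A unit]] * [A a]] -> [T [P [A a]] -> [T [P [A unit]]]]]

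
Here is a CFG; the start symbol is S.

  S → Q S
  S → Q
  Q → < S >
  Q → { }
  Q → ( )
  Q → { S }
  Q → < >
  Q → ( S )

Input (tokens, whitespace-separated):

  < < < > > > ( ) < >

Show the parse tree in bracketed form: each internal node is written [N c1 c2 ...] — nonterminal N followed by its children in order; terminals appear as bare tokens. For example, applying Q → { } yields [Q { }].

S
Q S
< S > S
< Q > S
< < S > > S
< < Q > > S
< < < > > > S
< < < > > > Q S
< < < > > > ( ) S
< < < > > > ( ) Q
< < < > > > ( ) < >

[S [Q < [S [Q < [S [Q < >]] >]] >] [S [Q ( )] [S [Q < >]]]]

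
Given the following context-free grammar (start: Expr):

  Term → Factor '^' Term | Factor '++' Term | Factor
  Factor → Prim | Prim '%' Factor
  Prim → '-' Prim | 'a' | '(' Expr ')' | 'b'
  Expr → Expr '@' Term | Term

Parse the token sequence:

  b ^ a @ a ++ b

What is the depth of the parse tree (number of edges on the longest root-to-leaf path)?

6

[Expr [Expr [Term [Factor [Prim b]] ^ [Term [Factor [Prim a]]]]] @ [Term [Factor [Prim a]] ++ [Term [Factor [Prim b]]]]]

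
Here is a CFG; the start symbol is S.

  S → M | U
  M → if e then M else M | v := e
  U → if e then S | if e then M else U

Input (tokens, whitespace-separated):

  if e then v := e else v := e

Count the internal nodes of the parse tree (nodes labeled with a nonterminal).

[S [M if e then [M v := e] else [M v := e]]]

4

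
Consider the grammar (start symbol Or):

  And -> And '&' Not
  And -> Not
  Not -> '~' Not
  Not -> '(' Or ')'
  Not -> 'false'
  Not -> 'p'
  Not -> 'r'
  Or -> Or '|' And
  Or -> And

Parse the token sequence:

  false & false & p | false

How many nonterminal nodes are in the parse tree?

10

[Or [Or [And [And [And [Not false]] & [Not false]] & [Not p]]] | [And [Not false]]]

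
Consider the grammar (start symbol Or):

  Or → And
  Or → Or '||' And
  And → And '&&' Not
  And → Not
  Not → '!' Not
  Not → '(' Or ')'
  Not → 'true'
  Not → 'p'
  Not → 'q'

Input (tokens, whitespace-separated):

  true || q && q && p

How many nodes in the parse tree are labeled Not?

[Or [Or [And [Not true]]] || [And [And [And [Not q]] && [Not q]] && [Not p]]]

4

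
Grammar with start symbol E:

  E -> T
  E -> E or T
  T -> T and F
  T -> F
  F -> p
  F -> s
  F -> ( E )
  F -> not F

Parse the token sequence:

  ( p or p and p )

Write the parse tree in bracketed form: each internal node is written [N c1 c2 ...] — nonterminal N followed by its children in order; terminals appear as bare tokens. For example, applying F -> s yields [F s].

[E [T [F ( [E [E [T [F p]]] or [T [T [F p]] and [F p]]] )]]]

E
T
F
( E )
( E or T )
( T or T )
( F or T )
( p or T )
( p or T and F )
( p or F and F )
( p or p and F )
( p or p and p )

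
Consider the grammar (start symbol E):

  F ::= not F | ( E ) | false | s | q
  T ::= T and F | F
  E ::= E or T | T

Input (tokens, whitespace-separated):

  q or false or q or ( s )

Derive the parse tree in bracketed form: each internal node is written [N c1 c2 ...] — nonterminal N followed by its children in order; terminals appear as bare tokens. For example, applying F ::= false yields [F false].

E
E or T
E or T or T
E or T or T or T
T or T or T or T
F or T or T or T
q or T or T or T
q or F or T or T
q or false or T or T
q or false or F or T
q or false or q or T
q or false or q or F
q or false or q or ( E )
q or false or q or ( T )
q or false or q or ( F )
q or false or q or ( s )

[E [E [E [E [T [F q]]] or [T [F false]]] or [T [F q]]] or [T [F ( [E [T [F s]]] )]]]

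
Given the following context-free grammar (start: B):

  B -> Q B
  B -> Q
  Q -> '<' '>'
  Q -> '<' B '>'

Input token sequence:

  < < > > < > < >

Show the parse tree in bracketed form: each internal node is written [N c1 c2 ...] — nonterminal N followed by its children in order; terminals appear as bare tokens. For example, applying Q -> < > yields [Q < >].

[B [Q < [B [Q < >]] >] [B [Q < >] [B [Q < >]]]]

B
Q B
< B > B
< Q > B
< < > > B
< < > > Q B
< < > > < > B
< < > > < > Q
< < > > < > < >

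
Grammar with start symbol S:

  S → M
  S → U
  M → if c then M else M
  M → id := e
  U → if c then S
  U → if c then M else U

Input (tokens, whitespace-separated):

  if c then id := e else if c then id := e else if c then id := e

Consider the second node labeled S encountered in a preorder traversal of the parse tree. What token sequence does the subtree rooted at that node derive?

[S [U if c then [M id := e] else [U if c then [M id := e] else [U if c then [S [M id := e]]]]]]

id := e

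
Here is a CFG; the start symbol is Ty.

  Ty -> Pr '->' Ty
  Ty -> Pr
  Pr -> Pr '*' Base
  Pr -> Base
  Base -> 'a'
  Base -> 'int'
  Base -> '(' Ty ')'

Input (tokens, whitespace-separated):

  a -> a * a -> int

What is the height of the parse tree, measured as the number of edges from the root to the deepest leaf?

[Ty [Pr [Base a]] -> [Ty [Pr [Pr [Base a]] * [Base a]] -> [Ty [Pr [Base int]]]]]

5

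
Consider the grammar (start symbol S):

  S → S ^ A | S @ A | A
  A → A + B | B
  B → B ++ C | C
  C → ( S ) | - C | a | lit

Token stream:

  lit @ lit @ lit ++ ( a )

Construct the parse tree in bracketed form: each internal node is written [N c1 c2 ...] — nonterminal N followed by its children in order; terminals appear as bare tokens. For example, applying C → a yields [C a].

S
S @ A
S @ A @ A
A @ A @ A
B @ A @ A
C @ A @ A
lit @ A @ A
lit @ B @ A
lit @ C @ A
lit @ lit @ A
lit @ lit @ B
lit @ lit @ B ++ C
lit @ lit @ C ++ C
lit @ lit @ lit ++ C
lit @ lit @ lit ++ ( S )
lit @ lit @ lit ++ ( A )
lit @ lit @ lit ++ ( B )
lit @ lit @ lit ++ ( C )
lit @ lit @ lit ++ ( a )

[S [S [S [A [B [C lit]]]] @ [A [B [C lit]]]] @ [A [B [B [C lit]] ++ [C ( [S [A [B [C a]]]] )]]]]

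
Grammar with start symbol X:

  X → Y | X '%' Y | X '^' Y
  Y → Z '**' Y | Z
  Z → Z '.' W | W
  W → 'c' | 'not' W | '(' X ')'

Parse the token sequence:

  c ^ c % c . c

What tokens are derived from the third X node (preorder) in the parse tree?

[X [X [X [Y [Z [W c]]]] ^ [Y [Z [W c]]]] % [Y [Z [Z [W c]] . [W c]]]]

c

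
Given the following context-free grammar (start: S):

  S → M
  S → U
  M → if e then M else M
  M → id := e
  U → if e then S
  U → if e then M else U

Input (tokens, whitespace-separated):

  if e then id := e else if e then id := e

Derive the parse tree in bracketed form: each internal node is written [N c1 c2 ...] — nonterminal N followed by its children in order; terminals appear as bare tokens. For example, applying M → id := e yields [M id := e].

[S [U if e then [M id := e] else [U if e then [S [M id := e]]]]]

S
U
if e then M else U
if e then id := e else U
if e then id := e else if e then S
if e then id := e else if e then M
if e then id := e else if e then id := e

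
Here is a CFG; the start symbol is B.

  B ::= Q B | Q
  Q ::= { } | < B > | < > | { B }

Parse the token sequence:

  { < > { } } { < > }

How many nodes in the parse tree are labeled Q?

[B [Q { [B [Q < >] [B [Q { }]]] }] [B [Q { [B [Q < >]] }]]]

5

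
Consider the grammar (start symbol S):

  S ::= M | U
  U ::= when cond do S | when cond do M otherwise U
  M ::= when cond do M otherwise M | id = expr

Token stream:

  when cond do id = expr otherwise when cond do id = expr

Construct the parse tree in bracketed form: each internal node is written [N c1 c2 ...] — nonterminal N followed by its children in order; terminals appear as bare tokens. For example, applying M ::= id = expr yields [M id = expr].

[S [U when cond do [M id = expr] otherwise [U when cond do [S [M id = expr]]]]]

S
U
when cond do M otherwise U
when cond do id = expr otherwise U
when cond do id = expr otherwise when cond do S
when cond do id = expr otherwise when cond do M
when cond do id = expr otherwise when cond do id = expr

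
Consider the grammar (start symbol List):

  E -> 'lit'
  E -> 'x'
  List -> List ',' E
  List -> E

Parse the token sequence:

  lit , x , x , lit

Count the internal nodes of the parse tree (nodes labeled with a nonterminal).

8

[List [List [List [List [E lit]] , [E x]] , [E x]] , [E lit]]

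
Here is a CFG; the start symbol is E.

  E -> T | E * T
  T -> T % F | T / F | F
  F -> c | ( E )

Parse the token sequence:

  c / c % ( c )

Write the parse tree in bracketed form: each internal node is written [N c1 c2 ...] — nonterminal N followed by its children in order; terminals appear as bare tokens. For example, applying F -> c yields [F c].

E
T
T % F
T / F % F
F / F % F
c / F % F
c / c % F
c / c % ( E )
c / c % ( T )
c / c % ( F )
c / c % ( c )

[E [T [T [T [F c]] / [F c]] % [F ( [E [T [F c]]] )]]]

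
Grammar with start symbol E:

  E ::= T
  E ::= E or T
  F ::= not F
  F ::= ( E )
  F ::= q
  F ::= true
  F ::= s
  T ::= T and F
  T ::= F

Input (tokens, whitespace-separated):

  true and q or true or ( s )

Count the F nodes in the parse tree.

5

[E [E [E [T [T [F true]] and [F q]]] or [T [F true]]] or [T [F ( [E [T [F s]]] )]]]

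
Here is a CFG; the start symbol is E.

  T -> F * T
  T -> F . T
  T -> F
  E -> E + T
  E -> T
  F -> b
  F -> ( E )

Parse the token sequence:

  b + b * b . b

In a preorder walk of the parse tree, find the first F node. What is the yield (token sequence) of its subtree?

[E [E [T [F b]]] + [T [F b] * [T [F b] . [T [F b]]]]]

b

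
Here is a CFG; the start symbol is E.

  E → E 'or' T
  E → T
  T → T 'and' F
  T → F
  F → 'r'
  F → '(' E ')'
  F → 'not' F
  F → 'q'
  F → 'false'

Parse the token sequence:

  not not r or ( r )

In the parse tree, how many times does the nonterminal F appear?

[E [E [T [F not [F not [F r]]]]] or [T [F ( [E [T [F r]]] )]]]

5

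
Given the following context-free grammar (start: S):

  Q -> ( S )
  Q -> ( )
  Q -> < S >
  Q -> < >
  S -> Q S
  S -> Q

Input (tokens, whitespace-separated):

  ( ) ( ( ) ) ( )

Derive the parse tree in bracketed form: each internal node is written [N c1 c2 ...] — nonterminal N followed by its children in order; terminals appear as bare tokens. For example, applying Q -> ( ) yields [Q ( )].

[S [Q ( )] [S [Q ( [S [Q ( )]] )] [S [Q ( )]]]]

S
Q S
( ) S
( ) Q S
( ) ( S ) S
( ) ( Q ) S
( ) ( ( ) ) S
( ) ( ( ) ) Q
( ) ( ( ) ) ( )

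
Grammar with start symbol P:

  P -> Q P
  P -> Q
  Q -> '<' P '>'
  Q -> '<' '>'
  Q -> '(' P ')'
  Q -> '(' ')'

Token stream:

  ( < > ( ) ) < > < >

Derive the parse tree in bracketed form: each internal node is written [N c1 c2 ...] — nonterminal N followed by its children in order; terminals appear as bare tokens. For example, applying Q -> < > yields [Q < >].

[P [Q ( [P [Q < >] [P [Q ( )]]] )] [P [Q < >] [P [Q < >]]]]

P
Q P
( P ) P
( Q P ) P
( < > P ) P
( < > Q ) P
( < > ( ) ) P
( < > ( ) ) Q P
( < > ( ) ) < > P
( < > ( ) ) < > Q
( < > ( ) ) < > < >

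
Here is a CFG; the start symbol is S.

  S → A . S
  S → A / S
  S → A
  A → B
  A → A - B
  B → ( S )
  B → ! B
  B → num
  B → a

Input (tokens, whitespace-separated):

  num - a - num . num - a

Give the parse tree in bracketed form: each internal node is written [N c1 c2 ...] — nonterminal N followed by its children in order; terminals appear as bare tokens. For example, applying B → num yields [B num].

[S [A [A [A [B num]] - [B a]] - [B num]] . [S [A [A [B num]] - [B a]]]]

S
A . S
A - B . S
A - B - B . S
B - B - B . S
num - B - B . S
num - a - B . S
num - a - num . S
num - a - num . A
num - a - num . A - B
num - a - num . B - B
num - a - num . num - B
num - a - num . num - a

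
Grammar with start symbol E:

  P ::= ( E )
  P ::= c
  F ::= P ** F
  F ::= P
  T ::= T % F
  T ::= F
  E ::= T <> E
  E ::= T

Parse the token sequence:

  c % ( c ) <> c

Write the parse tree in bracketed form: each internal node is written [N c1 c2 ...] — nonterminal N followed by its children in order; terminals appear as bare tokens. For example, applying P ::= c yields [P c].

[E [T [T [F [P c]]] % [F [P ( [E [T [F [P c]]]] )]]] <> [E [T [F [P c]]]]]

E
T <> E
T % F <> E
F % F <> E
P % F <> E
c % F <> E
c % P <> E
c % ( E ) <> E
c % ( T ) <> E
c % ( F ) <> E
c % ( P ) <> E
c % ( c ) <> E
c % ( c ) <> T
c % ( c ) <> F
c % ( c ) <> P
c % ( c ) <> c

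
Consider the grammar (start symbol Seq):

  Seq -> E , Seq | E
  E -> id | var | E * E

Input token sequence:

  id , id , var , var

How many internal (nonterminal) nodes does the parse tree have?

[Seq [E id] , [Seq [E id] , [Seq [E var] , [Seq [E var]]]]]

8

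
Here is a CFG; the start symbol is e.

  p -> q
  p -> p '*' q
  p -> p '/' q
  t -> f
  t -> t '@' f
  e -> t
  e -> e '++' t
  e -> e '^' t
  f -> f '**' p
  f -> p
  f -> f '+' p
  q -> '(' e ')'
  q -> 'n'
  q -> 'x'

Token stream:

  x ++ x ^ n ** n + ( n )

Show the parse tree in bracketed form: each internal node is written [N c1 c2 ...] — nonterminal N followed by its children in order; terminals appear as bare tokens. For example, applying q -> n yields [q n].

[e [e [e [t [f [p [q x]]]]] ++ [t [f [p [q x]]]]] ^ [t [f [f [f [p [q n]]] ** [p [q n]]] + [p [q ( [e [t [f [p [q n]]]]] )]]]]]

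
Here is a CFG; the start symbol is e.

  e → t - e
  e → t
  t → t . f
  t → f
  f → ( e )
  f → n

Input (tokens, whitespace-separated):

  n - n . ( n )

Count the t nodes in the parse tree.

[e [t [f n]] - [e [t [t [f n]] . [f ( [e [t [f n]]] )]]]]

4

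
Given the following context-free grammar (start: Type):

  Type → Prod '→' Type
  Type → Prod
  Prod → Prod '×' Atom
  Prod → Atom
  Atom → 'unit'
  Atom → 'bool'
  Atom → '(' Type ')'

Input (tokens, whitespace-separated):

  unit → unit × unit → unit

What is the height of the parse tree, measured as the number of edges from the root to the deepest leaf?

[Type [Prod [Atom unit]] → [Type [Prod [Prod [Atom unit]] × [Atom unit]] → [Type [Prod [Atom unit]]]]]

5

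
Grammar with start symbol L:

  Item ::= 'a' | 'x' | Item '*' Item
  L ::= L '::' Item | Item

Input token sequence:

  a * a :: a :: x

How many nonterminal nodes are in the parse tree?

[L [L [L [Item [Item a] * [Item a]]] :: [Item a]] :: [Item x]]

8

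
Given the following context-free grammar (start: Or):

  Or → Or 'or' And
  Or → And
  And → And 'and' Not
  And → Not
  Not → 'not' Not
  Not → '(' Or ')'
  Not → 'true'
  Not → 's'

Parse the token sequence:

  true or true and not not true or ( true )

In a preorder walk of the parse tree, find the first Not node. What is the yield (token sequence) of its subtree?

[Or [Or [Or [And [Not true]]] or [And [And [Not true]] and [Not not [Not not [Not true]]]]] or [And [Not ( [Or [And [Not true]]] )]]]

true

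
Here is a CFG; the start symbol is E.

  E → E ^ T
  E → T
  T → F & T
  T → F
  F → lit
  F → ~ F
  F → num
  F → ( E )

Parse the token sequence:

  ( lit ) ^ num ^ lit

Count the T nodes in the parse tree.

[E [E [E [T [F ( [E [T [F lit]]] )]]] ^ [T [F num]]] ^ [T [F lit]]]

4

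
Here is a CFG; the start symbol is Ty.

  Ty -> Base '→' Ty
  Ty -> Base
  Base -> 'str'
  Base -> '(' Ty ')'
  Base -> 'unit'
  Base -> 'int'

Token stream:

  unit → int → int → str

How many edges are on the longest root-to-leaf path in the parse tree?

[Ty [Base unit] → [Ty [Base int] → [Ty [Base int] → [Ty [Base str]]]]]

5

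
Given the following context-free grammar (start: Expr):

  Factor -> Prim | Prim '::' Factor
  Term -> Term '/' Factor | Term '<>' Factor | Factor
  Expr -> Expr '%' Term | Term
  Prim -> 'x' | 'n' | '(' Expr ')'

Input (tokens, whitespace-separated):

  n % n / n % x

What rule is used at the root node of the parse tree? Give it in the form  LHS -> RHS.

Expr -> Expr '%' Term

[Expr [Expr [Expr [Term [Factor [Prim n]]]] % [Term [Term [Factor [Prim n]]] / [Factor [Prim n]]]] % [Term [Factor [Prim x]]]]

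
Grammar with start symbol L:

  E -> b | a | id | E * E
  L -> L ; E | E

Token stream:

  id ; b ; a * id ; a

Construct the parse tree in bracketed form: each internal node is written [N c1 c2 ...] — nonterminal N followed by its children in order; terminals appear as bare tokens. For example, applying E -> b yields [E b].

L
L ; E
L ; E ; E
L ; E ; E ; E
E ; E ; E ; E
id ; E ; E ; E
id ; b ; E ; E
id ; b ; E * E ; E
id ; b ; a * E ; E
id ; b ; a * id ; E
id ; b ; a * id ; a

[L [L [L [L [E id]] ; [E b]] ; [E [E a] * [E id]]] ; [E a]]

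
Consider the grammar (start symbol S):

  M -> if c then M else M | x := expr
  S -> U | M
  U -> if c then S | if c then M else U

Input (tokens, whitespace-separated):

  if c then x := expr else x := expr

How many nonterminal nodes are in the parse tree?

4

[S [M if c then [M x := expr] else [M x := expr]]]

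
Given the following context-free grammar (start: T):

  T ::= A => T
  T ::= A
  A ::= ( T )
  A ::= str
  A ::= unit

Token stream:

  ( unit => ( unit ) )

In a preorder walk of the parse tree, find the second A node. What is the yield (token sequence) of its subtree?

[T [A ( [T [A unit] => [T [A ( [T [A unit]] )]]] )]]

unit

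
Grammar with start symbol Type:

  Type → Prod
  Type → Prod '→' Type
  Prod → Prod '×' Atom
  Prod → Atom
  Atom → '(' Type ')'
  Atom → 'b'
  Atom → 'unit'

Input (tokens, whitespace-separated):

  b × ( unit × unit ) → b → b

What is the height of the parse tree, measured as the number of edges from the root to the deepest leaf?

7

[Type [Prod [Prod [Atom b]] × [Atom ( [Type [Prod [Prod [Atom unit]] × [Atom unit]]] )]] → [Type [Prod [Atom b]] → [Type [Prod [Atom b]]]]]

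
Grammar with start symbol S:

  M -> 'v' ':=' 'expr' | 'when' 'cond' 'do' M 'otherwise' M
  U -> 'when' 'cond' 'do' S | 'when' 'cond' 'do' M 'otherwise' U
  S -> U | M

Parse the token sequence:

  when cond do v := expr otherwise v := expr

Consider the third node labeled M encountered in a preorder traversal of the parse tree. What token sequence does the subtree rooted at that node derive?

v := expr

[S [M when cond do [M v := expr] otherwise [M v := expr]]]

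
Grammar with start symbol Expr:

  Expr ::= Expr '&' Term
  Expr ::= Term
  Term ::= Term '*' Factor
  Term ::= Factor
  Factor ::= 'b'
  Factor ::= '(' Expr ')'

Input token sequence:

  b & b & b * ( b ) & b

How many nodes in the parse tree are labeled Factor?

6

[Expr [Expr [Expr [Expr [Term [Factor b]]] & [Term [Factor b]]] & [Term [Term [Factor b]] * [Factor ( [Expr [Term [Factor b]]] )]]] & [Term [Factor b]]]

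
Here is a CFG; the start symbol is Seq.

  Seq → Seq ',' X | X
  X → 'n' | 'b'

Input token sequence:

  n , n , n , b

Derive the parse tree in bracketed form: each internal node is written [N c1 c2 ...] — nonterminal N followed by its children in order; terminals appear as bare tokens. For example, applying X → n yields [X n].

Seq
Seq , X
Seq , X , X
Seq , X , X , X
X , X , X , X
n , X , X , X
n , n , X , X
n , n , n , X
n , n , n , b

[Seq [Seq [Seq [Seq [X n]] , [X n]] , [X n]] , [X b]]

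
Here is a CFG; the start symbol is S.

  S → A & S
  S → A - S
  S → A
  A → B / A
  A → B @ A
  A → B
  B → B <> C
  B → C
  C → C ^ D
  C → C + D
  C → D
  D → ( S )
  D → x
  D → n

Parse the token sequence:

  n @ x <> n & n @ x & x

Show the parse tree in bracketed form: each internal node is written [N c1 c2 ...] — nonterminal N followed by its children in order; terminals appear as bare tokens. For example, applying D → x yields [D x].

[S [A [B [C [D n]]] @ [A [B [B [C [D x]]] <> [C [D n]]]]] & [S [A [B [C [D n]]] @ [A [B [C [D x]]]]] & [S [A [B [C [D x]]]]]]]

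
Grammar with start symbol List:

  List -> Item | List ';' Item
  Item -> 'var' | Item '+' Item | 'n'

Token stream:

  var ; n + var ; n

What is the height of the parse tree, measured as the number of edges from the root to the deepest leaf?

4

[List [List [List [Item var]] ; [Item [Item n] + [Item var]]] ; [Item n]]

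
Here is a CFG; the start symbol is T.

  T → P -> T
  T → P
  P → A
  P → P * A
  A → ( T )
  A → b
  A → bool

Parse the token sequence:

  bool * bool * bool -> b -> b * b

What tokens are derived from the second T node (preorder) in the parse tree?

[T [P [P [P [A bool]] * [A bool]] * [A bool]] -> [T [P [A b]] -> [T [P [P [A b]] * [A b]]]]]

b -> b * b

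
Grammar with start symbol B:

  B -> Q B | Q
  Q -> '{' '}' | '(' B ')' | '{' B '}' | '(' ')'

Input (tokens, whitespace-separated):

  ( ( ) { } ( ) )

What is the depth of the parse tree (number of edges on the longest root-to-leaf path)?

6

[B [Q ( [B [Q ( )] [B [Q { }] [B [Q ( )]]]] )]]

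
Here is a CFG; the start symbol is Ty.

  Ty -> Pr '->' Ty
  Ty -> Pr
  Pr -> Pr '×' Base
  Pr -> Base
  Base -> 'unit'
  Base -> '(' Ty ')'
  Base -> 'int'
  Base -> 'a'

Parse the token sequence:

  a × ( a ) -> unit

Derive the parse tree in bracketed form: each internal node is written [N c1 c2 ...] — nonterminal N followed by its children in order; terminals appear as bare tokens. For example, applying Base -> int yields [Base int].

Ty
Pr -> Ty
Pr × Base -> Ty
Base × Base -> Ty
a × Base -> Ty
a × ( Ty ) -> Ty
a × ( Pr ) -> Ty
a × ( Base ) -> Ty
a × ( a ) -> Ty
a × ( a ) -> Pr
a × ( a ) -> Base
a × ( a ) -> unit

[Ty [Pr [Pr [Base a]] × [Base ( [Ty [Pr [Base a]]] )]] -> [Ty [Pr [Base unit]]]]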